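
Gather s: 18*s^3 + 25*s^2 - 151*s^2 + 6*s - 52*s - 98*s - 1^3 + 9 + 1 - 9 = 18*s^3 - 126*s^2 - 144*s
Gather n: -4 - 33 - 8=-45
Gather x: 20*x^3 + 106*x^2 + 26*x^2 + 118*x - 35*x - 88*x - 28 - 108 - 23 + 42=20*x^3 + 132*x^2 - 5*x - 117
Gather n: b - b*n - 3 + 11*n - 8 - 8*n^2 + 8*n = b - 8*n^2 + n*(19 - b) - 11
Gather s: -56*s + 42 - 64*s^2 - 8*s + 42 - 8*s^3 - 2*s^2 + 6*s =-8*s^3 - 66*s^2 - 58*s + 84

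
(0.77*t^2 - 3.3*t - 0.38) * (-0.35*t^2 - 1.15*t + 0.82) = -0.2695*t^4 + 0.2695*t^3 + 4.5594*t^2 - 2.269*t - 0.3116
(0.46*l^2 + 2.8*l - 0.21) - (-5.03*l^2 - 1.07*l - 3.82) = 5.49*l^2 + 3.87*l + 3.61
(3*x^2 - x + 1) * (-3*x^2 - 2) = -9*x^4 + 3*x^3 - 9*x^2 + 2*x - 2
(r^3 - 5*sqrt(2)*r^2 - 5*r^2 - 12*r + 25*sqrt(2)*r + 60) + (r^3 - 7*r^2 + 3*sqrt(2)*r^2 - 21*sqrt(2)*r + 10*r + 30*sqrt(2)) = 2*r^3 - 12*r^2 - 2*sqrt(2)*r^2 - 2*r + 4*sqrt(2)*r + 30*sqrt(2) + 60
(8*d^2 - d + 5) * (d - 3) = 8*d^3 - 25*d^2 + 8*d - 15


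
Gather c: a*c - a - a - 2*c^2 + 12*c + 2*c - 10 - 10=-2*a - 2*c^2 + c*(a + 14) - 20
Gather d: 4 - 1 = 3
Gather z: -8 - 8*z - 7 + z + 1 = -7*z - 14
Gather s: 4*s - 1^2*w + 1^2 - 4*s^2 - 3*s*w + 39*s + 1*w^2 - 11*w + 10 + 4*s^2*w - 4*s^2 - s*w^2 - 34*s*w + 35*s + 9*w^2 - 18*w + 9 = s^2*(4*w - 8) + s*(-w^2 - 37*w + 78) + 10*w^2 - 30*w + 20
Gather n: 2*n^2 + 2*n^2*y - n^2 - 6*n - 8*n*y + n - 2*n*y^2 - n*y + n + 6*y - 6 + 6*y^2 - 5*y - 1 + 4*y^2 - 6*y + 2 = n^2*(2*y + 1) + n*(-2*y^2 - 9*y - 4) + 10*y^2 - 5*y - 5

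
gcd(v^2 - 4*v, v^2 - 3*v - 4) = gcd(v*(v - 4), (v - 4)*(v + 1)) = v - 4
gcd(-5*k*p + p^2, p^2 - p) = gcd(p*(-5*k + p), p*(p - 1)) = p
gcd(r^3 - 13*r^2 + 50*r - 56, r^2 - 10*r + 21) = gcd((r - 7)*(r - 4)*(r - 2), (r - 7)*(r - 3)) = r - 7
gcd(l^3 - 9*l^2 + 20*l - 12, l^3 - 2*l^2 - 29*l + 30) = l^2 - 7*l + 6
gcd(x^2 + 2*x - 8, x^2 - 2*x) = x - 2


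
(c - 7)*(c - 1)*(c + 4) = c^3 - 4*c^2 - 25*c + 28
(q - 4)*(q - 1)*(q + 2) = q^3 - 3*q^2 - 6*q + 8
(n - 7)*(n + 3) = n^2 - 4*n - 21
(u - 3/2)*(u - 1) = u^2 - 5*u/2 + 3/2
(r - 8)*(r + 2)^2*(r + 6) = r^4 + 2*r^3 - 52*r^2 - 200*r - 192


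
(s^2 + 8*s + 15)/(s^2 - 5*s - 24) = (s + 5)/(s - 8)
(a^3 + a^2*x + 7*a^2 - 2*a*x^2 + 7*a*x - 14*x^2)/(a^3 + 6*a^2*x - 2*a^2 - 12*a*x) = (a^3 + a^2*x + 7*a^2 - 2*a*x^2 + 7*a*x - 14*x^2)/(a*(a^2 + 6*a*x - 2*a - 12*x))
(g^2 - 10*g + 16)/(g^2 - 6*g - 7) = (-g^2 + 10*g - 16)/(-g^2 + 6*g + 7)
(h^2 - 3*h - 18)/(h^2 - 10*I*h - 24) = (-h^2 + 3*h + 18)/(-h^2 + 10*I*h + 24)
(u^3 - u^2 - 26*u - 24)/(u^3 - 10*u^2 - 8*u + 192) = (u + 1)/(u - 8)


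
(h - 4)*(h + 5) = h^2 + h - 20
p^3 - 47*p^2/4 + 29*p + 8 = (p - 8)*(p - 4)*(p + 1/4)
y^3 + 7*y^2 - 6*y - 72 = (y - 3)*(y + 4)*(y + 6)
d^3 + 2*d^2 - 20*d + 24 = (d - 2)^2*(d + 6)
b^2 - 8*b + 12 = (b - 6)*(b - 2)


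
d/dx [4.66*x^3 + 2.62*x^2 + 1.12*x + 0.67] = 13.98*x^2 + 5.24*x + 1.12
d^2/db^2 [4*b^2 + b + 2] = 8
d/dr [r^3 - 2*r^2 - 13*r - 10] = 3*r^2 - 4*r - 13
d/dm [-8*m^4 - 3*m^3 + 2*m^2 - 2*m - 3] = -32*m^3 - 9*m^2 + 4*m - 2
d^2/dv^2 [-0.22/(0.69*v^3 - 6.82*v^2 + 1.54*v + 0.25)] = ((0.9108*v - 3.0008)*(0.69*v^3 - 6.82*v^2 + 1.54*v + 0.25) - 0.22*(2.07*v^2 - 13.64*v + 1.54)*(4.14*v^2 - 27.28*v + 3.08))/(0.69*v^3 - 6.82*v^2 + 1.54*v + 0.25)^3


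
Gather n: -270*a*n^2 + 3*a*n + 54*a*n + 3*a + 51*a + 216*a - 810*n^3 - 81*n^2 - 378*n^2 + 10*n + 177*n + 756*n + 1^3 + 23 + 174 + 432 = 270*a - 810*n^3 + n^2*(-270*a - 459) + n*(57*a + 943) + 630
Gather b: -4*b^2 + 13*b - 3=-4*b^2 + 13*b - 3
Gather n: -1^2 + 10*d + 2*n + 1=10*d + 2*n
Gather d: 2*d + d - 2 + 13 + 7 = 3*d + 18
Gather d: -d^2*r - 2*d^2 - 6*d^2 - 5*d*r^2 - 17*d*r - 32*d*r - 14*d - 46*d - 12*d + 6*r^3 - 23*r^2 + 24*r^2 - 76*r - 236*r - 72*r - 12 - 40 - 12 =d^2*(-r - 8) + d*(-5*r^2 - 49*r - 72) + 6*r^3 + r^2 - 384*r - 64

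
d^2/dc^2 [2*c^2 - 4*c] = 4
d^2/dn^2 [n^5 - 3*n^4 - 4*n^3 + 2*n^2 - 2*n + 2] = 20*n^3 - 36*n^2 - 24*n + 4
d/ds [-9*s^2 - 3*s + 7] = -18*s - 3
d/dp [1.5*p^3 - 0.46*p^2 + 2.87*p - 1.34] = 4.5*p^2 - 0.92*p + 2.87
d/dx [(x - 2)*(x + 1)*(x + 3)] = 3*x^2 + 4*x - 5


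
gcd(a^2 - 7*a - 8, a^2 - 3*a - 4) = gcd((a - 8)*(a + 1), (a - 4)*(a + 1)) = a + 1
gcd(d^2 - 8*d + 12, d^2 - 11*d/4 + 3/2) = d - 2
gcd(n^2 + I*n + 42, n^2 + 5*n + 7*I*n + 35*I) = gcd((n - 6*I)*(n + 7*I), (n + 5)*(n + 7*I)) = n + 7*I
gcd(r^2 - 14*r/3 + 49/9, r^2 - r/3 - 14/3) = r - 7/3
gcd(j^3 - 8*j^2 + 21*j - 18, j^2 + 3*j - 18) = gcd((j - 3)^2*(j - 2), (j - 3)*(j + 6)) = j - 3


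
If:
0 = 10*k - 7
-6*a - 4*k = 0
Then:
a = -7/15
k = 7/10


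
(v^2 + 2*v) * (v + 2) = v^3 + 4*v^2 + 4*v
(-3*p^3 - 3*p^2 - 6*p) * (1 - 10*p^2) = 30*p^5 + 30*p^4 + 57*p^3 - 3*p^2 - 6*p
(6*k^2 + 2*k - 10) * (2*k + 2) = 12*k^3 + 16*k^2 - 16*k - 20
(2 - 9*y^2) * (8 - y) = 9*y^3 - 72*y^2 - 2*y + 16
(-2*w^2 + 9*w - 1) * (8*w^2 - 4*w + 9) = -16*w^4 + 80*w^3 - 62*w^2 + 85*w - 9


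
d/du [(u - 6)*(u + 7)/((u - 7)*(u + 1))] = 7*(-u^2 + 10*u - 37)/(u^4 - 12*u^3 + 22*u^2 + 84*u + 49)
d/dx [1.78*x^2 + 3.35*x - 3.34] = 3.56*x + 3.35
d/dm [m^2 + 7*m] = 2*m + 7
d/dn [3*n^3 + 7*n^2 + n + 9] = 9*n^2 + 14*n + 1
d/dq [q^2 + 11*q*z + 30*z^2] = 2*q + 11*z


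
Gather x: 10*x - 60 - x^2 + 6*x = -x^2 + 16*x - 60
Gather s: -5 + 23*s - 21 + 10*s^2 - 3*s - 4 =10*s^2 + 20*s - 30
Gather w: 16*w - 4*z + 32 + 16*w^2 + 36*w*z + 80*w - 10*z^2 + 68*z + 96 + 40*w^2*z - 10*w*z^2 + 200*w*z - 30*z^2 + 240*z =w^2*(40*z + 16) + w*(-10*z^2 + 236*z + 96) - 40*z^2 + 304*z + 128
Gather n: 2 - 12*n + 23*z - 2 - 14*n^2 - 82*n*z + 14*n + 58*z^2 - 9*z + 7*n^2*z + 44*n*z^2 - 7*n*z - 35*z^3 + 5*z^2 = n^2*(7*z - 14) + n*(44*z^2 - 89*z + 2) - 35*z^3 + 63*z^2 + 14*z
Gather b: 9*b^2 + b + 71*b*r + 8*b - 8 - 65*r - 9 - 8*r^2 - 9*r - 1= 9*b^2 + b*(71*r + 9) - 8*r^2 - 74*r - 18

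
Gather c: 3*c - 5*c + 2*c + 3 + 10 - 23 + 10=0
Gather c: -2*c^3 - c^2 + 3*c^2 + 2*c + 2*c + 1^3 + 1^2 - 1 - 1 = -2*c^3 + 2*c^2 + 4*c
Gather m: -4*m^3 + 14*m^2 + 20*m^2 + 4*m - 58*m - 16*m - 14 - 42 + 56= -4*m^3 + 34*m^2 - 70*m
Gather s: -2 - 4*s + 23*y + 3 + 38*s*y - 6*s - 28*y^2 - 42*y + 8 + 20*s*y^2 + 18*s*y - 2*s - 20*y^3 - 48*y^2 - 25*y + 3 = s*(20*y^2 + 56*y - 12) - 20*y^3 - 76*y^2 - 44*y + 12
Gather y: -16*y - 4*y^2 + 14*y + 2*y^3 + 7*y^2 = 2*y^3 + 3*y^2 - 2*y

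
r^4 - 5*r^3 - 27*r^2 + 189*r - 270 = (r - 5)*(r - 3)^2*(r + 6)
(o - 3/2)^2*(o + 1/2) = o^3 - 5*o^2/2 + 3*o/4 + 9/8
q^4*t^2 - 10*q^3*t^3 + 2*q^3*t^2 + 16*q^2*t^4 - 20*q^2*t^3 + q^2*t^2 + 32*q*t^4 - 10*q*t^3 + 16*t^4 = (q - 8*t)*(q - 2*t)*(q*t + t)^2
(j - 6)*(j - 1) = j^2 - 7*j + 6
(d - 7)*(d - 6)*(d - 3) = d^3 - 16*d^2 + 81*d - 126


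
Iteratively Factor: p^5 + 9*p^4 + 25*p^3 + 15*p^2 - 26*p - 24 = (p + 3)*(p^4 + 6*p^3 + 7*p^2 - 6*p - 8) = (p + 2)*(p + 3)*(p^3 + 4*p^2 - p - 4) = (p - 1)*(p + 2)*(p + 3)*(p^2 + 5*p + 4) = (p - 1)*(p + 2)*(p + 3)*(p + 4)*(p + 1)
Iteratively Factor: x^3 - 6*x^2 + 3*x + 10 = (x - 2)*(x^2 - 4*x - 5) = (x - 5)*(x - 2)*(x + 1)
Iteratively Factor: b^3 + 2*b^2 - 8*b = (b)*(b^2 + 2*b - 8) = b*(b + 4)*(b - 2)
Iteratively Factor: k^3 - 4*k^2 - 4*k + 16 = (k - 4)*(k^2 - 4) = (k - 4)*(k - 2)*(k + 2)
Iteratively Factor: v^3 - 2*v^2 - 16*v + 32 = (v - 4)*(v^2 + 2*v - 8) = (v - 4)*(v - 2)*(v + 4)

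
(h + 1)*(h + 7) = h^2 + 8*h + 7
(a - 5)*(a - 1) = a^2 - 6*a + 5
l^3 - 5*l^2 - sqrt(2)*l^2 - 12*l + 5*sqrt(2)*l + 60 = (l - 5)*(l - 3*sqrt(2))*(l + 2*sqrt(2))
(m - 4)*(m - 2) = m^2 - 6*m + 8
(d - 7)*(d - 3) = d^2 - 10*d + 21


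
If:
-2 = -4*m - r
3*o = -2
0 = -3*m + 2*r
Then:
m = 4/11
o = -2/3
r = 6/11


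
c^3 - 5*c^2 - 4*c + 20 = (c - 5)*(c - 2)*(c + 2)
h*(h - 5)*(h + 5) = h^3 - 25*h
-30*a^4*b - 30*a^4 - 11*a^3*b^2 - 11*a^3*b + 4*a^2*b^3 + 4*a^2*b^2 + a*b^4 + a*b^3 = (-3*a + b)*(2*a + b)*(5*a + b)*(a*b + a)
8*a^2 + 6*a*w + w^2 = (2*a + w)*(4*a + w)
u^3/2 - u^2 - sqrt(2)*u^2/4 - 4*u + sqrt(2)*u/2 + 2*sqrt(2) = (u/2 + 1)*(u - 4)*(u - sqrt(2)/2)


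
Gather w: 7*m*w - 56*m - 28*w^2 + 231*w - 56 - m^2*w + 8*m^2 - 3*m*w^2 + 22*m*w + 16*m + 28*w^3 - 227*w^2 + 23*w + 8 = 8*m^2 - 40*m + 28*w^3 + w^2*(-3*m - 255) + w*(-m^2 + 29*m + 254) - 48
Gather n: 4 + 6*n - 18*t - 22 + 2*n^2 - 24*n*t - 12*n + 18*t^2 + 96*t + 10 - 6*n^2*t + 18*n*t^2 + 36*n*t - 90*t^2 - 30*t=n^2*(2 - 6*t) + n*(18*t^2 + 12*t - 6) - 72*t^2 + 48*t - 8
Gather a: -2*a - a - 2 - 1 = -3*a - 3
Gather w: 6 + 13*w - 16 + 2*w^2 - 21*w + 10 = 2*w^2 - 8*w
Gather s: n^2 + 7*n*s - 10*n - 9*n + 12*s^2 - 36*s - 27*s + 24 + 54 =n^2 - 19*n + 12*s^2 + s*(7*n - 63) + 78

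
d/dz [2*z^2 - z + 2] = 4*z - 1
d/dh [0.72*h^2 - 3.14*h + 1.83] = 1.44*h - 3.14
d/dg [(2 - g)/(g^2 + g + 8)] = (-g^2 - g + (g - 2)*(2*g + 1) - 8)/(g^2 + g + 8)^2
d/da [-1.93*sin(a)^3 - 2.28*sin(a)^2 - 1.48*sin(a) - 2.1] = (-4.56*sin(a) + 2.895*cos(2*a) - 4.375)*cos(a)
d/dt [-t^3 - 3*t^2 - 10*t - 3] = -3*t^2 - 6*t - 10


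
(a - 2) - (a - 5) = 3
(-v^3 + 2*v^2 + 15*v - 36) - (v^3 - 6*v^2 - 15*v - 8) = -2*v^3 + 8*v^2 + 30*v - 28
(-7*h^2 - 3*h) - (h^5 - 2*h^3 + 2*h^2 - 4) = -h^5 + 2*h^3 - 9*h^2 - 3*h + 4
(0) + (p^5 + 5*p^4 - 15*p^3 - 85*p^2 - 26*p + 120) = p^5 + 5*p^4 - 15*p^3 - 85*p^2 - 26*p + 120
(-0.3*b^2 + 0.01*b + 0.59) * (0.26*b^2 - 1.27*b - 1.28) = -0.078*b^4 + 0.3836*b^3 + 0.5247*b^2 - 0.7621*b - 0.7552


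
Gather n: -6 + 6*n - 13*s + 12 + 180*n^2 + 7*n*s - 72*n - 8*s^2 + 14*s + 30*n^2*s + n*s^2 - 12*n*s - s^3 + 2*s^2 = n^2*(30*s + 180) + n*(s^2 - 5*s - 66) - s^3 - 6*s^2 + s + 6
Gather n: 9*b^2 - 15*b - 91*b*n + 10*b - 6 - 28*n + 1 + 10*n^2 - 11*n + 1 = 9*b^2 - 5*b + 10*n^2 + n*(-91*b - 39) - 4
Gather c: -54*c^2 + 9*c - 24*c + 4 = -54*c^2 - 15*c + 4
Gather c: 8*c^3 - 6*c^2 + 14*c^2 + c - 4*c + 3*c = 8*c^3 + 8*c^2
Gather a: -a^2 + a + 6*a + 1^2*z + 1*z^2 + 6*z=-a^2 + 7*a + z^2 + 7*z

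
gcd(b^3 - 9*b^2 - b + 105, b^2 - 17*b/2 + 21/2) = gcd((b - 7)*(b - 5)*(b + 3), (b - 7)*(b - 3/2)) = b - 7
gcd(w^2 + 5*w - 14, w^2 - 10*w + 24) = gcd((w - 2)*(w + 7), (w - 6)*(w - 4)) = 1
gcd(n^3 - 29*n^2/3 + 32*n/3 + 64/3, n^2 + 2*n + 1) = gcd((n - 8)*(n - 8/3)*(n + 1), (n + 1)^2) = n + 1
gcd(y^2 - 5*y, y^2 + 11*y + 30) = 1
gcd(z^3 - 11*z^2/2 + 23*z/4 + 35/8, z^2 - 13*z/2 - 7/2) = z + 1/2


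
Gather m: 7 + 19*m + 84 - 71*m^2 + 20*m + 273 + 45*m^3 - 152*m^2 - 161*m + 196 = 45*m^3 - 223*m^2 - 122*m + 560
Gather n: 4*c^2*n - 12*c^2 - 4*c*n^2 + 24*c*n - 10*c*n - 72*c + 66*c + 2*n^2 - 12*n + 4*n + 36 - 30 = -12*c^2 - 6*c + n^2*(2 - 4*c) + n*(4*c^2 + 14*c - 8) + 6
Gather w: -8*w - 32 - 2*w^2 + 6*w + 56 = -2*w^2 - 2*w + 24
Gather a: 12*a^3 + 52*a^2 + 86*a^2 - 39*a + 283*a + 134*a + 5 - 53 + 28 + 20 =12*a^3 + 138*a^2 + 378*a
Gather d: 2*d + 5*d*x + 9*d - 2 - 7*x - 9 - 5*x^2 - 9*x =d*(5*x + 11) - 5*x^2 - 16*x - 11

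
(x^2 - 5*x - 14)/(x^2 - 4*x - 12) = (x - 7)/(x - 6)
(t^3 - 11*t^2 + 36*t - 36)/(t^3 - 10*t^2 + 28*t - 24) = (t - 3)/(t - 2)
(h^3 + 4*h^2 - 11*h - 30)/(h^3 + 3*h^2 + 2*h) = (h^2 + 2*h - 15)/(h*(h + 1))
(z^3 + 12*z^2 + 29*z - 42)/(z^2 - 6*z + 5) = (z^2 + 13*z + 42)/(z - 5)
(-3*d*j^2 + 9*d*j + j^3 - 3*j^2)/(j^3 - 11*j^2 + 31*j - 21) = j*(-3*d + j)/(j^2 - 8*j + 7)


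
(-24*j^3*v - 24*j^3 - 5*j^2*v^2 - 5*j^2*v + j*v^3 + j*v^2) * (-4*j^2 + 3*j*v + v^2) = 96*j^5*v + 96*j^5 - 52*j^4*v^2 - 52*j^4*v - 43*j^3*v^3 - 43*j^3*v^2 - 2*j^2*v^4 - 2*j^2*v^3 + j*v^5 + j*v^4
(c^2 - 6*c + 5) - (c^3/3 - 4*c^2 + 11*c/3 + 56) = -c^3/3 + 5*c^2 - 29*c/3 - 51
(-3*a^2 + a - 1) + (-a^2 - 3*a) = -4*a^2 - 2*a - 1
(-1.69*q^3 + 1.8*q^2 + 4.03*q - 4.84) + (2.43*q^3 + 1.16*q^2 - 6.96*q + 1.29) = 0.74*q^3 + 2.96*q^2 - 2.93*q - 3.55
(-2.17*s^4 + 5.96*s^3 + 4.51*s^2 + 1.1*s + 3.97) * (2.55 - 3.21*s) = 6.9657*s^5 - 24.6651*s^4 + 0.7209*s^3 + 7.9695*s^2 - 9.9387*s + 10.1235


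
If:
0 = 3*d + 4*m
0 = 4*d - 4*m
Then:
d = 0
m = 0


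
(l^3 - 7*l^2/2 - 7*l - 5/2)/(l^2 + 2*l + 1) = (2*l^2 - 9*l - 5)/(2*(l + 1))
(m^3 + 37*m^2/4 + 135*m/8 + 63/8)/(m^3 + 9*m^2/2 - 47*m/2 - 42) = (m + 3/4)/(m - 4)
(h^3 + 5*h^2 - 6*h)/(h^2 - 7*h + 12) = h*(h^2 + 5*h - 6)/(h^2 - 7*h + 12)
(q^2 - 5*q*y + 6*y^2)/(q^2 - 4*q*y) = (q^2 - 5*q*y + 6*y^2)/(q*(q - 4*y))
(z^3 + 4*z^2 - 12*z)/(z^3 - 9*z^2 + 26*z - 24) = z*(z + 6)/(z^2 - 7*z + 12)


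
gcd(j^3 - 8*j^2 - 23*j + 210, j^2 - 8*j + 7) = j - 7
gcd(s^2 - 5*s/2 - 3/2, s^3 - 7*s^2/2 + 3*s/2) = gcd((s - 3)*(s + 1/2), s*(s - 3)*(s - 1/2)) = s - 3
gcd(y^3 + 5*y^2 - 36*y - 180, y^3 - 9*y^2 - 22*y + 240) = y^2 - y - 30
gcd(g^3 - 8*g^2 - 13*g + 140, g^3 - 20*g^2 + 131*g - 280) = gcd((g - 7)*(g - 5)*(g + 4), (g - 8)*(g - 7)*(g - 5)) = g^2 - 12*g + 35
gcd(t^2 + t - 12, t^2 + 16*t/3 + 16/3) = t + 4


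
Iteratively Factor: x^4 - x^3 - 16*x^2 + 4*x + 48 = (x - 2)*(x^3 + x^2 - 14*x - 24) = (x - 4)*(x - 2)*(x^2 + 5*x + 6) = (x - 4)*(x - 2)*(x + 2)*(x + 3)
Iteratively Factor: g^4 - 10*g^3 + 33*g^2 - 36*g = (g - 4)*(g^3 - 6*g^2 + 9*g) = (g - 4)*(g - 3)*(g^2 - 3*g) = g*(g - 4)*(g - 3)*(g - 3)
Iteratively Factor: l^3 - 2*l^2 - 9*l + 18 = (l - 3)*(l^2 + l - 6) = (l - 3)*(l - 2)*(l + 3)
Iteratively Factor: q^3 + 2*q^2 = (q)*(q^2 + 2*q) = q*(q + 2)*(q)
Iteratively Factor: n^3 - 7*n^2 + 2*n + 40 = (n + 2)*(n^2 - 9*n + 20) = (n - 5)*(n + 2)*(n - 4)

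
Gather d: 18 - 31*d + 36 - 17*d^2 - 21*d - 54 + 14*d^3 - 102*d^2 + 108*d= 14*d^3 - 119*d^2 + 56*d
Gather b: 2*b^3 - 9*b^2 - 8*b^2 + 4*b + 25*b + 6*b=2*b^3 - 17*b^2 + 35*b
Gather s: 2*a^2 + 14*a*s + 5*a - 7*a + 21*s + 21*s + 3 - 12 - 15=2*a^2 - 2*a + s*(14*a + 42) - 24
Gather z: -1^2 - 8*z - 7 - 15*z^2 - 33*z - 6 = -15*z^2 - 41*z - 14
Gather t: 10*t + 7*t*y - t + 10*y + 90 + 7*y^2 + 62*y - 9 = t*(7*y + 9) + 7*y^2 + 72*y + 81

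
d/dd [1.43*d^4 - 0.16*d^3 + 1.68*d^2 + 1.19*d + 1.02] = 5.72*d^3 - 0.48*d^2 + 3.36*d + 1.19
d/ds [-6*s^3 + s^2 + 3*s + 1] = -18*s^2 + 2*s + 3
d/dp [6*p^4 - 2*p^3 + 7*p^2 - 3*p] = 24*p^3 - 6*p^2 + 14*p - 3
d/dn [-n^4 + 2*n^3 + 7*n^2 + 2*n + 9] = -4*n^3 + 6*n^2 + 14*n + 2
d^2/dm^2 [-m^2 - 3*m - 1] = -2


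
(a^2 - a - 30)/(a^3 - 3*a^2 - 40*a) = (a - 6)/(a*(a - 8))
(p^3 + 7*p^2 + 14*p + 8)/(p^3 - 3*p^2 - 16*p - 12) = (p + 4)/(p - 6)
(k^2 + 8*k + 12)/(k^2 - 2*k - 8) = (k + 6)/(k - 4)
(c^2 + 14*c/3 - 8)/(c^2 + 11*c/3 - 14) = (3*c - 4)/(3*c - 7)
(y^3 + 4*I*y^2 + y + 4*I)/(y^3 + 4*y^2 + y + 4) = (y + 4*I)/(y + 4)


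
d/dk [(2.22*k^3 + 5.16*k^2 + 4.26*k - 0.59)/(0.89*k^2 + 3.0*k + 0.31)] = (1.9758*k^4 + 13.32*k^3 + 13.7532*k^2 + 4.2494*k + 3.0906)/(0.7921*k^4 + 5.34*k^3 + 9.5518*k^2 + 1.86*k + 0.0961)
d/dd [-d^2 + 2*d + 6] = 2 - 2*d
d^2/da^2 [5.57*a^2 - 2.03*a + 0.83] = 11.1400000000000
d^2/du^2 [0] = 0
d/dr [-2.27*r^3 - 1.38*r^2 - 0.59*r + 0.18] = -6.81*r^2 - 2.76*r - 0.59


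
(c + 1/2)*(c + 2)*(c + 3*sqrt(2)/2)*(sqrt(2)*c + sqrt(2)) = sqrt(2)*c^4 + 3*c^3 + 7*sqrt(2)*c^3/2 + 7*sqrt(2)*c^2/2 + 21*c^2/2 + sqrt(2)*c + 21*c/2 + 3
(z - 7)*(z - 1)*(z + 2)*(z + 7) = z^4 + z^3 - 51*z^2 - 49*z + 98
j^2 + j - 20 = (j - 4)*(j + 5)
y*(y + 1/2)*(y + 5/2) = y^3 + 3*y^2 + 5*y/4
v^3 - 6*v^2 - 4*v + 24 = (v - 6)*(v - 2)*(v + 2)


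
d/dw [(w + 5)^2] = 2*w + 10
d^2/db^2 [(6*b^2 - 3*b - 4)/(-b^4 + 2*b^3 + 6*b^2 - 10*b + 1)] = 4*(-9*b^8 + 27*b^7 - 34*b^6 + 111*b^5 - 267*b^4 + 193*b^3 + 144*b^2 - 399*b + 200)/(b^12 - 6*b^11 - 6*b^10 + 94*b^9 - 87*b^8 - 444*b^7 + 828*b^6 + 348*b^5 - 1785*b^4 + 1354*b^3 - 318*b^2 + 30*b - 1)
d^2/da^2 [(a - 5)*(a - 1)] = 2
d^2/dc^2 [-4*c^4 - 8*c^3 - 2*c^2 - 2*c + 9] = -48*c^2 - 48*c - 4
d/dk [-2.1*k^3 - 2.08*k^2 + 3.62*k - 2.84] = -6.3*k^2 - 4.16*k + 3.62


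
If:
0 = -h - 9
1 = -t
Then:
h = -9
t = -1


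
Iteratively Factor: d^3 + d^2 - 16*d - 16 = (d + 4)*(d^2 - 3*d - 4) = (d - 4)*(d + 4)*(d + 1)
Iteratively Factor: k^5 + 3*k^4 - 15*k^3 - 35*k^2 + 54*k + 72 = (k - 3)*(k^4 + 6*k^3 + 3*k^2 - 26*k - 24) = (k - 3)*(k + 3)*(k^3 + 3*k^2 - 6*k - 8) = (k - 3)*(k + 3)*(k + 4)*(k^2 - k - 2) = (k - 3)*(k - 2)*(k + 3)*(k + 4)*(k + 1)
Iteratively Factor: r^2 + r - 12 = (r + 4)*(r - 3)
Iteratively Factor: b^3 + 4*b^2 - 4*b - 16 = (b - 2)*(b^2 + 6*b + 8) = (b - 2)*(b + 2)*(b + 4)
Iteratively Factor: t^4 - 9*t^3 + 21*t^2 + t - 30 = (t - 5)*(t^3 - 4*t^2 + t + 6) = (t - 5)*(t - 3)*(t^2 - t - 2) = (t - 5)*(t - 3)*(t + 1)*(t - 2)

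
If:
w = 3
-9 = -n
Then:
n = 9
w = 3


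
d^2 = d^2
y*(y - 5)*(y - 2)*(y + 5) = y^4 - 2*y^3 - 25*y^2 + 50*y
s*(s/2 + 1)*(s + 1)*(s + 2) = s^4/2 + 5*s^3/2 + 4*s^2 + 2*s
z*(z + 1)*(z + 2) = z^3 + 3*z^2 + 2*z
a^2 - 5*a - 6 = (a - 6)*(a + 1)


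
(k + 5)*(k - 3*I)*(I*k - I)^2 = -k^4 - 3*k^3 + 3*I*k^3 + 9*k^2 + 9*I*k^2 - 5*k - 27*I*k + 15*I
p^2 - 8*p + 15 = (p - 5)*(p - 3)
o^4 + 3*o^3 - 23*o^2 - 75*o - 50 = (o - 5)*(o + 1)*(o + 2)*(o + 5)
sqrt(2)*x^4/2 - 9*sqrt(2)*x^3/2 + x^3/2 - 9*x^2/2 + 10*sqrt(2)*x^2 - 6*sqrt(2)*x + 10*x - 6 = (x - 6)*(x - 2)*(x - 1)*(sqrt(2)*x/2 + 1/2)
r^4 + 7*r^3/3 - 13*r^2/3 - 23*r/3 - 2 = (r - 2)*(r + 1/3)*(r + 1)*(r + 3)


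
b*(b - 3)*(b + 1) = b^3 - 2*b^2 - 3*b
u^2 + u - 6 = (u - 2)*(u + 3)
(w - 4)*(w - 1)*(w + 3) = w^3 - 2*w^2 - 11*w + 12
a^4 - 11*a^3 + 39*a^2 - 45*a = a*(a - 5)*(a - 3)^2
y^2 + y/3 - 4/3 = (y - 1)*(y + 4/3)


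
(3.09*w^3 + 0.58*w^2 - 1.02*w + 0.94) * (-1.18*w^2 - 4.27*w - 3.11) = -3.6462*w^5 - 13.8787*w^4 - 10.8829*w^3 + 1.4424*w^2 - 0.8416*w - 2.9234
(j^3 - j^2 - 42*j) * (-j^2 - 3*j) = -j^5 - 2*j^4 + 45*j^3 + 126*j^2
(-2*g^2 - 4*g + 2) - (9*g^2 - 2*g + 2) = -11*g^2 - 2*g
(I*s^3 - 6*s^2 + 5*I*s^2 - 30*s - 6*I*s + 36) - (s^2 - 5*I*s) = I*s^3 - 7*s^2 + 5*I*s^2 - 30*s - I*s + 36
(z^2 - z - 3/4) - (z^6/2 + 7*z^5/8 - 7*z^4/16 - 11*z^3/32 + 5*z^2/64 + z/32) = -z^6/2 - 7*z^5/8 + 7*z^4/16 + 11*z^3/32 + 59*z^2/64 - 33*z/32 - 3/4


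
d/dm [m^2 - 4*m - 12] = 2*m - 4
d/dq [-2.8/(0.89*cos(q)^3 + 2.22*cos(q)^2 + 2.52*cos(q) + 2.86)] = (7.476*sin(q)^2 - 12.432*cos(q) - 14.532)*sin(q)/(0.89*cos(q)^3 + 2.22*cos(q)^2 + 2.52*cos(q) + 2.86)^2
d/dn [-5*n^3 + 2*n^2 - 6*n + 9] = -15*n^2 + 4*n - 6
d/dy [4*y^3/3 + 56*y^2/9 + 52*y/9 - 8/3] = 4*y^2 + 112*y/9 + 52/9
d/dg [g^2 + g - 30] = 2*g + 1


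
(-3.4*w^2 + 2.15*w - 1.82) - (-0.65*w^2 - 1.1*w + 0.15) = -2.75*w^2 + 3.25*w - 1.97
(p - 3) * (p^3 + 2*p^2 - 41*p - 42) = p^4 - p^3 - 47*p^2 + 81*p + 126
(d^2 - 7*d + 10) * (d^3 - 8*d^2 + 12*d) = d^5 - 15*d^4 + 78*d^3 - 164*d^2 + 120*d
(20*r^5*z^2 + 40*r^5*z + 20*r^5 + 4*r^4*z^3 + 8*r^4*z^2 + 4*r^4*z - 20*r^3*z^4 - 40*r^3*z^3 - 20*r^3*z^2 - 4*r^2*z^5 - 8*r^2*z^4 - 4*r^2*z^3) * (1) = 20*r^5*z^2 + 40*r^5*z + 20*r^5 + 4*r^4*z^3 + 8*r^4*z^2 + 4*r^4*z - 20*r^3*z^4 - 40*r^3*z^3 - 20*r^3*z^2 - 4*r^2*z^5 - 8*r^2*z^4 - 4*r^2*z^3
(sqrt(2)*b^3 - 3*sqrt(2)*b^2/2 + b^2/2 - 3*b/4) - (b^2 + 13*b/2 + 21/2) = sqrt(2)*b^3 - 3*sqrt(2)*b^2/2 - b^2/2 - 29*b/4 - 21/2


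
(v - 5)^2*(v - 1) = v^3 - 11*v^2 + 35*v - 25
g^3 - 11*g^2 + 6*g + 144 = (g - 8)*(g - 6)*(g + 3)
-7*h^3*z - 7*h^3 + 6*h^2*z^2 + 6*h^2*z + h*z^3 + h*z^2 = (-h + z)*(7*h + z)*(h*z + h)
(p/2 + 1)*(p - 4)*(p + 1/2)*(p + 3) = p^4/2 + 3*p^3/4 - 27*p^2/4 - 31*p/2 - 6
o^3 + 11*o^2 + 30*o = o*(o + 5)*(o + 6)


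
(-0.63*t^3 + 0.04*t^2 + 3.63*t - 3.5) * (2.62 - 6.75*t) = 4.2525*t^4 - 1.9206*t^3 - 24.3977*t^2 + 33.1356*t - 9.17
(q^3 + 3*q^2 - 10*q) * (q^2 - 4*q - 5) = q^5 - q^4 - 27*q^3 + 25*q^2 + 50*q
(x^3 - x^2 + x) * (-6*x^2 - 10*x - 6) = -6*x^5 - 4*x^4 - 2*x^3 - 4*x^2 - 6*x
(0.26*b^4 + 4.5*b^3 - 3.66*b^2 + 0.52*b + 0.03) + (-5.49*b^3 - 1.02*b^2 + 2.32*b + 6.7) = 0.26*b^4 - 0.99*b^3 - 4.68*b^2 + 2.84*b + 6.73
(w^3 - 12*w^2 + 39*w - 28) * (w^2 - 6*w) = w^5 - 18*w^4 + 111*w^3 - 262*w^2 + 168*w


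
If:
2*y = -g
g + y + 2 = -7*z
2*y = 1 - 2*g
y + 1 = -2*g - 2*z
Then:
No Solution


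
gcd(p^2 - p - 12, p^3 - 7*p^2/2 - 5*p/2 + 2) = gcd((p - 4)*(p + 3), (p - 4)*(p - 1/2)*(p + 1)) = p - 4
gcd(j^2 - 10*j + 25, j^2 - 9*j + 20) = j - 5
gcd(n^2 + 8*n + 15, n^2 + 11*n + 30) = n + 5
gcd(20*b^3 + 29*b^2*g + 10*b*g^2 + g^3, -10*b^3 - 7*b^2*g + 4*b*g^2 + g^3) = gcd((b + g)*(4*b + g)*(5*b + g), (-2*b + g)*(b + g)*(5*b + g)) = 5*b^2 + 6*b*g + g^2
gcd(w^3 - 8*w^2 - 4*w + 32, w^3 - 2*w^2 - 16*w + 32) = w - 2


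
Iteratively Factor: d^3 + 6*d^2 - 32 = (d - 2)*(d^2 + 8*d + 16) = (d - 2)*(d + 4)*(d + 4)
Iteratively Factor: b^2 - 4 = (b + 2)*(b - 2)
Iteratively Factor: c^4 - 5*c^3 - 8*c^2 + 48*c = (c)*(c^3 - 5*c^2 - 8*c + 48) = c*(c - 4)*(c^2 - c - 12) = c*(c - 4)*(c + 3)*(c - 4)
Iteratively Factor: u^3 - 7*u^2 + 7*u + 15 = (u - 5)*(u^2 - 2*u - 3) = (u - 5)*(u + 1)*(u - 3)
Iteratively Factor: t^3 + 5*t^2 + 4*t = (t)*(t^2 + 5*t + 4) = t*(t + 4)*(t + 1)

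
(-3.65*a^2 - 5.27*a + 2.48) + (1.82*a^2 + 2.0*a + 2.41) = -1.83*a^2 - 3.27*a + 4.89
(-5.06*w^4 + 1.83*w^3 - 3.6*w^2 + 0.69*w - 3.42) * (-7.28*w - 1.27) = 36.8368*w^5 - 6.8962*w^4 + 23.8839*w^3 - 0.4512*w^2 + 24.0213*w + 4.3434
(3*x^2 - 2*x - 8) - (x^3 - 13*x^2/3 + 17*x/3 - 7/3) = -x^3 + 22*x^2/3 - 23*x/3 - 17/3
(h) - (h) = 0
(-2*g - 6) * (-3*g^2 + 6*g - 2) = 6*g^3 + 6*g^2 - 32*g + 12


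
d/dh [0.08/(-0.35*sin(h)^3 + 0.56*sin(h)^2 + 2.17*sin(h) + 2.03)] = (0.084*sin(h)^2 - 0.0896*sin(h) - 0.1736)*cos(h)/(-0.35*sin(h)^3 + 0.56*sin(h)^2 + 2.17*sin(h) + 2.03)^2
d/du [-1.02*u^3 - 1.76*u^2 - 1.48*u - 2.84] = -3.06*u^2 - 3.52*u - 1.48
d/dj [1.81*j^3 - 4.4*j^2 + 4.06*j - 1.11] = 5.43*j^2 - 8.8*j + 4.06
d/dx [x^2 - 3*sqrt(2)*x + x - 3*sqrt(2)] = 2*x - 3*sqrt(2) + 1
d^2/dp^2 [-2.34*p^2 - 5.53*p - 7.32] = -4.68000000000000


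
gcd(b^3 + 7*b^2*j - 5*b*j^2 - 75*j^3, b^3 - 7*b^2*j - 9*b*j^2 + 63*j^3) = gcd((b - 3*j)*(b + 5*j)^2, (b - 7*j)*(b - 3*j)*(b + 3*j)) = b - 3*j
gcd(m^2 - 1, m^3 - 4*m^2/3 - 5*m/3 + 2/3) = m + 1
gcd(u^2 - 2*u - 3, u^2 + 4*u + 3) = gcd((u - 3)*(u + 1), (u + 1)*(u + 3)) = u + 1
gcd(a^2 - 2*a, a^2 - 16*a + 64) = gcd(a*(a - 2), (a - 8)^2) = 1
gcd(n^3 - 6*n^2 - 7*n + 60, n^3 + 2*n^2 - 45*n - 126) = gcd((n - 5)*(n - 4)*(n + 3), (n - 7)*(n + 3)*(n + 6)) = n + 3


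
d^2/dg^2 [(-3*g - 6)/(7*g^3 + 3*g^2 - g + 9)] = 6*(-(g + 2)*(21*g^2 + 6*g - 1)^2 + (21*g^2 + 6*g + 3*(g + 2)*(7*g + 1) - 1)*(7*g^3 + 3*g^2 - g + 9))/(7*g^3 + 3*g^2 - g + 9)^3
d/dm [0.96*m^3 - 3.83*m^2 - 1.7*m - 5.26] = 2.88*m^2 - 7.66*m - 1.7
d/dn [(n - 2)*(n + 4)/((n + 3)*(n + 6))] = (7*n^2 + 52*n + 108)/(n^4 + 18*n^3 + 117*n^2 + 324*n + 324)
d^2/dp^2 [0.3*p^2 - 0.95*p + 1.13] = 0.600000000000000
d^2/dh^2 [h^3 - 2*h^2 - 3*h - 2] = 6*h - 4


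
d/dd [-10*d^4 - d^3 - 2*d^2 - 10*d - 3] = -40*d^3 - 3*d^2 - 4*d - 10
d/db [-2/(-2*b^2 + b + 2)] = 2*(1 - 4*b)/(-2*b^2 + b + 2)^2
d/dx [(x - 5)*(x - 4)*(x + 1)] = 3*x^2 - 16*x + 11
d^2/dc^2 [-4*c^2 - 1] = -8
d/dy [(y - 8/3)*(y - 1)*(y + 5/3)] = 3*y^2 - 4*y - 31/9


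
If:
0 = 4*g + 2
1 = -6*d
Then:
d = -1/6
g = -1/2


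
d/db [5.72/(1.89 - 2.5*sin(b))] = 14.3*cos(b)/(2.5*sin(b) - 1.89)^2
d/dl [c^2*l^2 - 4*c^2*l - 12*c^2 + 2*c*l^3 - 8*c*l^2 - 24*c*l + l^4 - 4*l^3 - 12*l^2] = 2*c^2*l - 4*c^2 + 6*c*l^2 - 16*c*l - 24*c + 4*l^3 - 12*l^2 - 24*l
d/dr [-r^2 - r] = -2*r - 1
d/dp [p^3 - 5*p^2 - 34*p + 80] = 3*p^2 - 10*p - 34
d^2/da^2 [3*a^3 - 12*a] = 18*a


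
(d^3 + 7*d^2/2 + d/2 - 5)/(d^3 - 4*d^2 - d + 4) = (d^2 + 9*d/2 + 5)/(d^2 - 3*d - 4)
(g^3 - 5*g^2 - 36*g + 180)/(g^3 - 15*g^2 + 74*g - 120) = (g + 6)/(g - 4)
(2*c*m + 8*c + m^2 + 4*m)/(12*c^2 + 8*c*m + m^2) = (m + 4)/(6*c + m)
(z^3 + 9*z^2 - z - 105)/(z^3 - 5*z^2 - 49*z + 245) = (z^2 + 2*z - 15)/(z^2 - 12*z + 35)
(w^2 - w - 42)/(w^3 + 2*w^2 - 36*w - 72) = (w - 7)/(w^2 - 4*w - 12)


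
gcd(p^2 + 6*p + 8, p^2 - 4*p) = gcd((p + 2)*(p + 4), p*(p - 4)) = 1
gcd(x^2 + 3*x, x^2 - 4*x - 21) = x + 3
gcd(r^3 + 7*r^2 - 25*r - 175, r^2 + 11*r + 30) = r + 5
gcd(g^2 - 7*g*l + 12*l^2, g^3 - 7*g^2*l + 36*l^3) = g - 3*l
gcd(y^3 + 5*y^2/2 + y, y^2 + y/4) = y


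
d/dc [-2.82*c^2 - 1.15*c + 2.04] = -5.64*c - 1.15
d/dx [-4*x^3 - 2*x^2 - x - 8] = -12*x^2 - 4*x - 1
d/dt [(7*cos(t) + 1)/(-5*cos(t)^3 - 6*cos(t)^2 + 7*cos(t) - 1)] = 16*(-70*cos(t)^3 - 57*cos(t)^2 - 12*cos(t) + 14)*sin(t)/(-24*sin(t)^2 - 13*cos(t) + 5*cos(3*t) + 28)^2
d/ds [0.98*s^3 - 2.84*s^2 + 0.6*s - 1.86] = 2.94*s^2 - 5.68*s + 0.6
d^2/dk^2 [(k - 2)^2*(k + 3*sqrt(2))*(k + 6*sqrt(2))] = 12*k^2 - 24*k + 54*sqrt(2)*k - 72*sqrt(2) + 80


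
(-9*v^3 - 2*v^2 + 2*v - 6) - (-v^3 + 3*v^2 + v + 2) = -8*v^3 - 5*v^2 + v - 8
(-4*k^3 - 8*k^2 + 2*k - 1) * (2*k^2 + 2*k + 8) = -8*k^5 - 24*k^4 - 44*k^3 - 62*k^2 + 14*k - 8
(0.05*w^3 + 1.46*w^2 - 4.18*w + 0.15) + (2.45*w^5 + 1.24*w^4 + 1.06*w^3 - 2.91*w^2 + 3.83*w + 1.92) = 2.45*w^5 + 1.24*w^4 + 1.11*w^3 - 1.45*w^2 - 0.35*w + 2.07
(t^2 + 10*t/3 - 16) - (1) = t^2 + 10*t/3 - 17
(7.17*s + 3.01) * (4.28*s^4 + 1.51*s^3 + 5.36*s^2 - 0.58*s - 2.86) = 30.6876*s^5 + 23.7095*s^4 + 42.9763*s^3 + 11.975*s^2 - 22.252*s - 8.6086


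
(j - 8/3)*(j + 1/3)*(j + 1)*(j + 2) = j^4 + 2*j^3/3 - 53*j^2/9 - 22*j/3 - 16/9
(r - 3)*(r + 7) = r^2 + 4*r - 21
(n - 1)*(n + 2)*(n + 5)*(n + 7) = n^4 + 13*n^3 + 45*n^2 + 11*n - 70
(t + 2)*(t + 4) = t^2 + 6*t + 8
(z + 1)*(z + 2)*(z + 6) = z^3 + 9*z^2 + 20*z + 12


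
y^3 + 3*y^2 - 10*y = y*(y - 2)*(y + 5)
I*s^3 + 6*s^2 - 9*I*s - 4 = (s - 4*I)*(s - I)*(I*s + 1)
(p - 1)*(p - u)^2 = p^3 - 2*p^2*u - p^2 + p*u^2 + 2*p*u - u^2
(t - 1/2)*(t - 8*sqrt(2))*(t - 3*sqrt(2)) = t^3 - 11*sqrt(2)*t^2 - t^2/2 + 11*sqrt(2)*t/2 + 48*t - 24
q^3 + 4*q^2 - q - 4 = (q - 1)*(q + 1)*(q + 4)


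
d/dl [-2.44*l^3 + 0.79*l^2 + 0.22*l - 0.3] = -7.32*l^2 + 1.58*l + 0.22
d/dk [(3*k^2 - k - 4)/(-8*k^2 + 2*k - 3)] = (-2*k^2 - 82*k + 11)/(64*k^4 - 32*k^3 + 52*k^2 - 12*k + 9)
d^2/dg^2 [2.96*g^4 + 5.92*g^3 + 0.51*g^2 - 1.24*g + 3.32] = 35.52*g^2 + 35.52*g + 1.02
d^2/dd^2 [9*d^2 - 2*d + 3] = 18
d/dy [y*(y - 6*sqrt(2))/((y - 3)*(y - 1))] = 2*(-2*y^2 + 3*sqrt(2)*y^2 + 3*y - 9*sqrt(2))/(y^4 - 8*y^3 + 22*y^2 - 24*y + 9)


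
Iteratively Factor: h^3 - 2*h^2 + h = (h - 1)*(h^2 - h) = (h - 1)^2*(h)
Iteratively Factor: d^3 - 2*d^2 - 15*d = (d - 5)*(d^2 + 3*d) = (d - 5)*(d + 3)*(d)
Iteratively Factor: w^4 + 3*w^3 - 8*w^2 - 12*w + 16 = (w + 4)*(w^3 - w^2 - 4*w + 4) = (w - 2)*(w + 4)*(w^2 + w - 2) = (w - 2)*(w - 1)*(w + 4)*(w + 2)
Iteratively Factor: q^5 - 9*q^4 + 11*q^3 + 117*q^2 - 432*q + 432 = (q - 3)*(q^4 - 6*q^3 - 7*q^2 + 96*q - 144) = (q - 3)^2*(q^3 - 3*q^2 - 16*q + 48) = (q - 3)^3*(q^2 - 16) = (q - 4)*(q - 3)^3*(q + 4)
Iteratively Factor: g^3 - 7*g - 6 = (g - 3)*(g^2 + 3*g + 2) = (g - 3)*(g + 1)*(g + 2)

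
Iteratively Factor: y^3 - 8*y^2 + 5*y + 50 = (y - 5)*(y^2 - 3*y - 10) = (y - 5)*(y + 2)*(y - 5)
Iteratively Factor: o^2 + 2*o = (o + 2)*(o)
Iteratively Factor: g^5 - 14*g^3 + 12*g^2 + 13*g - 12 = (g + 1)*(g^4 - g^3 - 13*g^2 + 25*g - 12) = (g - 3)*(g + 1)*(g^3 + 2*g^2 - 7*g + 4) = (g - 3)*(g - 1)*(g + 1)*(g^2 + 3*g - 4) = (g - 3)*(g - 1)*(g + 1)*(g + 4)*(g - 1)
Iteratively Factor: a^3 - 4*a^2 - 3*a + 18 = (a - 3)*(a^2 - a - 6) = (a - 3)*(a + 2)*(a - 3)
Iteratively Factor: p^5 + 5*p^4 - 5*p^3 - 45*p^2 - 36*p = (p + 3)*(p^4 + 2*p^3 - 11*p^2 - 12*p) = (p + 3)*(p + 4)*(p^3 - 2*p^2 - 3*p) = (p - 3)*(p + 3)*(p + 4)*(p^2 + p) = p*(p - 3)*(p + 3)*(p + 4)*(p + 1)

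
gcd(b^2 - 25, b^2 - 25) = b^2 - 25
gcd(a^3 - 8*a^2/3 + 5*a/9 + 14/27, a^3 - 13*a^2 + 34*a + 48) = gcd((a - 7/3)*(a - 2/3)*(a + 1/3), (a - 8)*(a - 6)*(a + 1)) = 1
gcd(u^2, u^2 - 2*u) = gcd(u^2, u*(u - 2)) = u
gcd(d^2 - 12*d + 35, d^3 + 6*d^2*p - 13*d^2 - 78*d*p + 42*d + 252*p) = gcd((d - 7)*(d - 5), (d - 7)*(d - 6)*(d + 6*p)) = d - 7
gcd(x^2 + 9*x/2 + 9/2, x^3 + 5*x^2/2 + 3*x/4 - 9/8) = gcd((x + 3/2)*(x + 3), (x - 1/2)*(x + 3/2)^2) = x + 3/2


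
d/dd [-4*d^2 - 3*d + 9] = -8*d - 3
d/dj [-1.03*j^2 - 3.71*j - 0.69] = -2.06*j - 3.71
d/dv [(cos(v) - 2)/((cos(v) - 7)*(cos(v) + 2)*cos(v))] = (43*cos(v) - 11*cos(2*v) + cos(3*v) + 45)*sin(v)/(2*(cos(v) - 7)^2*(cos(v) + 2)^2*cos(v)^2)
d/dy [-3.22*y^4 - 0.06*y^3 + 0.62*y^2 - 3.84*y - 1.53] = -12.88*y^3 - 0.18*y^2 + 1.24*y - 3.84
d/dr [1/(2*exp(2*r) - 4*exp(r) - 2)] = (1 - exp(r))*exp(r)/(-exp(2*r) + 2*exp(r) + 1)^2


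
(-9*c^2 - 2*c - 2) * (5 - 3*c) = 27*c^3 - 39*c^2 - 4*c - 10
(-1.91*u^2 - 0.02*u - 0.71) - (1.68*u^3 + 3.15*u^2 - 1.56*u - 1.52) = -1.68*u^3 - 5.06*u^2 + 1.54*u + 0.81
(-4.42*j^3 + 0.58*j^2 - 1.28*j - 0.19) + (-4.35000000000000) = -4.42*j^3 + 0.58*j^2 - 1.28*j - 4.54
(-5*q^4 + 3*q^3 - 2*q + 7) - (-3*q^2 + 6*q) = -5*q^4 + 3*q^3 + 3*q^2 - 8*q + 7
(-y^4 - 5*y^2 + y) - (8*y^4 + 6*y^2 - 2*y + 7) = -9*y^4 - 11*y^2 + 3*y - 7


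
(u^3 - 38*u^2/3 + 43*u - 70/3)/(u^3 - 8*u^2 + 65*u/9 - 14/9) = 3*(u - 5)/(3*u - 1)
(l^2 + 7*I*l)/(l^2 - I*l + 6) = l*(l + 7*I)/(l^2 - I*l + 6)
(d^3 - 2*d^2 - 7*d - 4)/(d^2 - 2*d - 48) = (-d^3 + 2*d^2 + 7*d + 4)/(-d^2 + 2*d + 48)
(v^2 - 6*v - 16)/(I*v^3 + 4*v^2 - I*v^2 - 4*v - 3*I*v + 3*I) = I*(-v^2 + 6*v + 16)/(v^3 - v^2*(1 + 4*I) + v*(-3 + 4*I) + 3)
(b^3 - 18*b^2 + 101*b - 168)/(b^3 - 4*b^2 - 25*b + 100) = (b^3 - 18*b^2 + 101*b - 168)/(b^3 - 4*b^2 - 25*b + 100)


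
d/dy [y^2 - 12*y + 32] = 2*y - 12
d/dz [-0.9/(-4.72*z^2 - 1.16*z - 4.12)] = (-8.496*z - 1.044)/(4.72*z^2 + 1.16*z + 4.12)^2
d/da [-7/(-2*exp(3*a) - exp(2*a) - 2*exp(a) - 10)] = 14*(-3*exp(2*a) - exp(a) - 1)*exp(a)/(2*exp(3*a) + exp(2*a) + 2*exp(a) + 10)^2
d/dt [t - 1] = 1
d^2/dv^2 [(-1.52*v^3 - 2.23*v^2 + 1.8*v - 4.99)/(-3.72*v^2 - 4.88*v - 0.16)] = (-5.6843418860808e-14*v^5 - 5.6843418860808e-14*v^4 - 60.1969279999999*v^3 + 413.478816*v^2 + 550.180416*v + 234.652672)/(51.478848*v^6 + 202.594176*v^5 + 272.411136*v^4 + 133.641728*v^3 + 11.716608*v^2 + 0.374784*v + 0.004096)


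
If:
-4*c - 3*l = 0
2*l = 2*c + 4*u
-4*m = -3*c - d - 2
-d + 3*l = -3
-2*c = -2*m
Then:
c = 1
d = -1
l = -4/3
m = 1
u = -7/6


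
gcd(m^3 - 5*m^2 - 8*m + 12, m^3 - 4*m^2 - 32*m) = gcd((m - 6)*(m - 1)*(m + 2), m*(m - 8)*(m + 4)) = 1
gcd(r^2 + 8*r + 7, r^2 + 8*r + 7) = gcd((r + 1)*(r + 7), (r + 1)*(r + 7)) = r^2 + 8*r + 7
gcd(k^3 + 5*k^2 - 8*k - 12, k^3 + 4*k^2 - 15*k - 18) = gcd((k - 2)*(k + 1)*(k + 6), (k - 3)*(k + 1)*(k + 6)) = k^2 + 7*k + 6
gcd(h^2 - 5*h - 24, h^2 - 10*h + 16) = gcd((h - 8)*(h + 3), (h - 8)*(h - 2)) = h - 8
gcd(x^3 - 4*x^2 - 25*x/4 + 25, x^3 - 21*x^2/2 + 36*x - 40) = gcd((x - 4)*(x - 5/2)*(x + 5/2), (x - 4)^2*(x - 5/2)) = x^2 - 13*x/2 + 10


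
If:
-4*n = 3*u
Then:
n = -3*u/4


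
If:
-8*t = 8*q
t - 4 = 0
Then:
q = -4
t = 4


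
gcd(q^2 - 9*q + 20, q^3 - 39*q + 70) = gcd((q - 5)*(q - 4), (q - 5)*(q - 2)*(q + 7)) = q - 5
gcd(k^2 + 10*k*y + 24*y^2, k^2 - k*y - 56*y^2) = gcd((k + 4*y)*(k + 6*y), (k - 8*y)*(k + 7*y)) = 1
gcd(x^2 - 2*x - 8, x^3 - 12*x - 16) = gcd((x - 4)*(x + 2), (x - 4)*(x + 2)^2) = x^2 - 2*x - 8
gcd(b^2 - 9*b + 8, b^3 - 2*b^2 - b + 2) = b - 1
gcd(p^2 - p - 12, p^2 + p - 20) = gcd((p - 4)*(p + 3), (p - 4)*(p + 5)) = p - 4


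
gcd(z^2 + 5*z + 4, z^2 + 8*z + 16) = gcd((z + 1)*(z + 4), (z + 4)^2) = z + 4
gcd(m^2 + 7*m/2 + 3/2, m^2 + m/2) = m + 1/2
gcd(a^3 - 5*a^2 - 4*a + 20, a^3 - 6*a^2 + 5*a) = a - 5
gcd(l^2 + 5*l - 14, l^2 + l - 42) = l + 7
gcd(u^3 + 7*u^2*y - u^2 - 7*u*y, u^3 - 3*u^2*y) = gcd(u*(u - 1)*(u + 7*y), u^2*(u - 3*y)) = u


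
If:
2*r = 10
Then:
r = 5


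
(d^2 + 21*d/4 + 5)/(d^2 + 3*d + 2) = (d^2 + 21*d/4 + 5)/(d^2 + 3*d + 2)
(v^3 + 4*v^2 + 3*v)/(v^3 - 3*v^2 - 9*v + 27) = v*(v + 1)/(v^2 - 6*v + 9)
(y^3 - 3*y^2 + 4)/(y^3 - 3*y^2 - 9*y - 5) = (y^2 - 4*y + 4)/(y^2 - 4*y - 5)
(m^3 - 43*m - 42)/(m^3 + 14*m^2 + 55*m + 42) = (m - 7)/(m + 7)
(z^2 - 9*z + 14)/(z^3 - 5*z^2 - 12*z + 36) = (z - 7)/(z^2 - 3*z - 18)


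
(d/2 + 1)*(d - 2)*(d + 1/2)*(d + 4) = d^4/2 + 9*d^3/4 - d^2 - 9*d - 4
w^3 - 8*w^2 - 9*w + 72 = (w - 8)*(w - 3)*(w + 3)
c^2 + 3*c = c*(c + 3)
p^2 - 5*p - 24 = (p - 8)*(p + 3)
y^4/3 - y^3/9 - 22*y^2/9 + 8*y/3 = y*(y/3 + 1)*(y - 2)*(y - 4/3)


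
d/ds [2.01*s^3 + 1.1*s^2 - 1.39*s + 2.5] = 6.03*s^2 + 2.2*s - 1.39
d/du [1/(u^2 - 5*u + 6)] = (5 - 2*u)/(u^2 - 5*u + 6)^2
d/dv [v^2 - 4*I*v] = 2*v - 4*I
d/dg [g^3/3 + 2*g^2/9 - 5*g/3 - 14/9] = g^2 + 4*g/9 - 5/3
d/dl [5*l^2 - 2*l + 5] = 10*l - 2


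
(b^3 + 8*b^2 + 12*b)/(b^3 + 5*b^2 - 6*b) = (b + 2)/(b - 1)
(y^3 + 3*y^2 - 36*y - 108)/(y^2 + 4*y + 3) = (y^2 - 36)/(y + 1)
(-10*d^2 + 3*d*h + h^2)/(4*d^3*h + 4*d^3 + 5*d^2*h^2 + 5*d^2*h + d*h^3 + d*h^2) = (-10*d^2 + 3*d*h + h^2)/(d*(4*d^2*h + 4*d^2 + 5*d*h^2 + 5*d*h + h^3 + h^2))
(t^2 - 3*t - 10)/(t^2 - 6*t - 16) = (t - 5)/(t - 8)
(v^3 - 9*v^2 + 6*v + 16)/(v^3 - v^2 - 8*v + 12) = (v^2 - 7*v - 8)/(v^2 + v - 6)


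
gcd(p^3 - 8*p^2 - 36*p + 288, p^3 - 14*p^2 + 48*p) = p^2 - 14*p + 48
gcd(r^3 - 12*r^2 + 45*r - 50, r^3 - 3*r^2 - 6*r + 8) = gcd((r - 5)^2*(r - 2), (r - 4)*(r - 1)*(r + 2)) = 1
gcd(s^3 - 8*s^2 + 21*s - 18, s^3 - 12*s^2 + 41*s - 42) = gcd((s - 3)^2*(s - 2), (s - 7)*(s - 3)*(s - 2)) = s^2 - 5*s + 6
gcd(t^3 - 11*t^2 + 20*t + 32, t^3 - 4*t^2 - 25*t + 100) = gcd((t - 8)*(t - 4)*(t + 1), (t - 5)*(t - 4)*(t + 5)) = t - 4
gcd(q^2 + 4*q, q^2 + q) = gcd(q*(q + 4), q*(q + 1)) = q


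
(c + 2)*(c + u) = c^2 + c*u + 2*c + 2*u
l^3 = l^3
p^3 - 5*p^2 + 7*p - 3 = (p - 3)*(p - 1)^2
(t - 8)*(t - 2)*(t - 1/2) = t^3 - 21*t^2/2 + 21*t - 8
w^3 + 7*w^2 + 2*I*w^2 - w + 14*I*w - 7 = (w + 7)*(w + I)^2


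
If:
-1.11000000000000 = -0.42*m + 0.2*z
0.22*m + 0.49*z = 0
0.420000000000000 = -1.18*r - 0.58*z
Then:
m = 2.18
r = 0.12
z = -0.98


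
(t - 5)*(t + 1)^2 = t^3 - 3*t^2 - 9*t - 5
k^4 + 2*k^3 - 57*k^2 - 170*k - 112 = (k - 8)*(k + 1)*(k + 2)*(k + 7)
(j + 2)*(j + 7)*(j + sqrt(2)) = j^3 + sqrt(2)*j^2 + 9*j^2 + 9*sqrt(2)*j + 14*j + 14*sqrt(2)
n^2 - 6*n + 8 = (n - 4)*(n - 2)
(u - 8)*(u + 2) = u^2 - 6*u - 16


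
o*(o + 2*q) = o^2 + 2*o*q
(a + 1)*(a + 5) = a^2 + 6*a + 5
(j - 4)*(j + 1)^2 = j^3 - 2*j^2 - 7*j - 4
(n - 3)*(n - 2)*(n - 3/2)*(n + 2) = n^4 - 9*n^3/2 + n^2/2 + 18*n - 18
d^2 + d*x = d*(d + x)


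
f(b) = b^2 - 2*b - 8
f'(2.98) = 3.96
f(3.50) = -2.75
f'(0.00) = -2.00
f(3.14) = -4.42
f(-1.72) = -1.60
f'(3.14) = 4.28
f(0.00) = -8.00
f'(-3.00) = -8.00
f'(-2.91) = -7.82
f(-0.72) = -6.04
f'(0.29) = -1.42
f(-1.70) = -1.71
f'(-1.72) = -5.44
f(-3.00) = 7.00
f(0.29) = -8.50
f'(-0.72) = -3.44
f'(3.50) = 5.00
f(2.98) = -5.08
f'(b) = 2*b - 2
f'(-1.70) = -5.40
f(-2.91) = 6.29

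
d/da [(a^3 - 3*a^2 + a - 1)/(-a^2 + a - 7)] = (-a^4 + 2*a^3 - 23*a^2 + 40*a - 6)/(a^4 - 2*a^3 + 15*a^2 - 14*a + 49)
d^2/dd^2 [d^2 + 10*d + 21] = 2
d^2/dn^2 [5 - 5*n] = 0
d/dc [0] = 0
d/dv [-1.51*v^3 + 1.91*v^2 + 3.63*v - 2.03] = -4.53*v^2 + 3.82*v + 3.63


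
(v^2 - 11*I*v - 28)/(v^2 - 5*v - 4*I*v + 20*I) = (v - 7*I)/(v - 5)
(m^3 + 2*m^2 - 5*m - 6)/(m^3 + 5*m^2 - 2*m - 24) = (m + 1)/(m + 4)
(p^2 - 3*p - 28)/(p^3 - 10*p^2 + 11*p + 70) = (p + 4)/(p^2 - 3*p - 10)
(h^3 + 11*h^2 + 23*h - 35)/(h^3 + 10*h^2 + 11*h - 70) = (h - 1)/(h - 2)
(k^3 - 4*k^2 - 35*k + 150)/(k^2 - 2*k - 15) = (k^2 + k - 30)/(k + 3)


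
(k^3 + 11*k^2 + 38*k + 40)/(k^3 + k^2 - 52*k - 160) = (k + 2)/(k - 8)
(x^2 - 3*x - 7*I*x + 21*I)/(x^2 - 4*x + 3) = (x - 7*I)/(x - 1)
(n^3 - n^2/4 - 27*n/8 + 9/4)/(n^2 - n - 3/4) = (4*n^2 + 5*n - 6)/(2*(2*n + 1))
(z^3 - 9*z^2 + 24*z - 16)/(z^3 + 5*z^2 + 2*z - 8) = (z^2 - 8*z + 16)/(z^2 + 6*z + 8)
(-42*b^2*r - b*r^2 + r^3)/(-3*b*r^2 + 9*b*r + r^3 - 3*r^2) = (42*b^2 + b*r - r^2)/(3*b*r - 9*b - r^2 + 3*r)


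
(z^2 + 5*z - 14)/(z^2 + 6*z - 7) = (z - 2)/(z - 1)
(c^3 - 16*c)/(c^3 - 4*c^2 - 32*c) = (c - 4)/(c - 8)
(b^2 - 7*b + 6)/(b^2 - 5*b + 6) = (b^2 - 7*b + 6)/(b^2 - 5*b + 6)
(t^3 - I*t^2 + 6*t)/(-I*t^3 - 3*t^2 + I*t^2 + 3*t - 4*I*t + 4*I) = t*(I*t^2 + t + 6*I)/(t^3 - t^2*(1 + 3*I) + t*(4 + 3*I) - 4)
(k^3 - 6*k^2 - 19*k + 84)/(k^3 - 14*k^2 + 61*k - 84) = (k + 4)/(k - 4)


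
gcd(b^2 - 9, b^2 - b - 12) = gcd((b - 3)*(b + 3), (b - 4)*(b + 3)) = b + 3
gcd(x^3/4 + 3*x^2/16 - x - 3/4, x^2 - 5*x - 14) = x + 2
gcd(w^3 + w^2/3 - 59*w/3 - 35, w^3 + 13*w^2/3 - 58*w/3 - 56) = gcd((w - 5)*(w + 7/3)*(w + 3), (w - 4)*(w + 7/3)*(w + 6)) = w + 7/3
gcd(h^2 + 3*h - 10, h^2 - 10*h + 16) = h - 2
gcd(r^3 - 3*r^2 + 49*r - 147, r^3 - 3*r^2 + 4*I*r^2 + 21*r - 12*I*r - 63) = r^2 + r*(-3 + 7*I) - 21*I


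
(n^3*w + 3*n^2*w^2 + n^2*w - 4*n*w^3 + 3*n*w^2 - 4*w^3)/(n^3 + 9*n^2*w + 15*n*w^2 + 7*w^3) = w*(n^3 + 3*n^2*w + n^2 - 4*n*w^2 + 3*n*w - 4*w^2)/(n^3 + 9*n^2*w + 15*n*w^2 + 7*w^3)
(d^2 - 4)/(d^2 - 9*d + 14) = (d + 2)/(d - 7)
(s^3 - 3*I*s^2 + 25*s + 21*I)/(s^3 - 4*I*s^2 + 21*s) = (s + I)/s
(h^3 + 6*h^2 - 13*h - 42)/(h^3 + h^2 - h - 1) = (h^3 + 6*h^2 - 13*h - 42)/(h^3 + h^2 - h - 1)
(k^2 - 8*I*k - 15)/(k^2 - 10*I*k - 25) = (k - 3*I)/(k - 5*I)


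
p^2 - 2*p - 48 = (p - 8)*(p + 6)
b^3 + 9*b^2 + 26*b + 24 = (b + 2)*(b + 3)*(b + 4)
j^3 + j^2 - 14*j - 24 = (j - 4)*(j + 2)*(j + 3)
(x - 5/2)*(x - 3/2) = x^2 - 4*x + 15/4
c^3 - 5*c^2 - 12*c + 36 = (c - 6)*(c - 2)*(c + 3)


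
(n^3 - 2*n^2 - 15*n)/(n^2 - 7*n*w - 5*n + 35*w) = n*(-n - 3)/(-n + 7*w)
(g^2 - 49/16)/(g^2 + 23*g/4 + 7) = (g - 7/4)/(g + 4)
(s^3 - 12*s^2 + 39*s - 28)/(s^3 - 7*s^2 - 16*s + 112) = (s - 1)/(s + 4)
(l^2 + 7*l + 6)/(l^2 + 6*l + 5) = (l + 6)/(l + 5)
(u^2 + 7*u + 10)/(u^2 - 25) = (u + 2)/(u - 5)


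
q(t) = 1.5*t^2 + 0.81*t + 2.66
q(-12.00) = 208.94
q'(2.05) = 6.96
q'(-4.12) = -11.55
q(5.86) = 58.92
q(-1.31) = 4.17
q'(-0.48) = -0.63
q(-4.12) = 24.78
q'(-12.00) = -35.19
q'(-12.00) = -35.19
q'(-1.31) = -3.12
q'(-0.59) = -0.96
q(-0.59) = 2.70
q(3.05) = 19.08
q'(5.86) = 18.39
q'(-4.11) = -11.52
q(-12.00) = 208.94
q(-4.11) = 24.67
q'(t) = 3.0*t + 0.81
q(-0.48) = 2.62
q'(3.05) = 9.96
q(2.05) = 10.62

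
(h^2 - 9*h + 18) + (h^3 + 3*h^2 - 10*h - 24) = h^3 + 4*h^2 - 19*h - 6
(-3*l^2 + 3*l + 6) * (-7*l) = 21*l^3 - 21*l^2 - 42*l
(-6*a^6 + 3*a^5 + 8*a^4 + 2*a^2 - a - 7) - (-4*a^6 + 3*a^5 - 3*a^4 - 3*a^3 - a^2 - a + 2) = -2*a^6 + 11*a^4 + 3*a^3 + 3*a^2 - 9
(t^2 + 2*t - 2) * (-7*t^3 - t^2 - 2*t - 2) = -7*t^5 - 15*t^4 + 10*t^3 - 4*t^2 + 4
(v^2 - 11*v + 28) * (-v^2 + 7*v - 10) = -v^4 + 18*v^3 - 115*v^2 + 306*v - 280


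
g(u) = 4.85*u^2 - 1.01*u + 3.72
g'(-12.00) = -117.41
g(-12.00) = 714.24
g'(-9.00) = -88.31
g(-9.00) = 405.66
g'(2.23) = 20.62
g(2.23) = 25.59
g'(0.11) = 0.06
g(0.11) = 3.67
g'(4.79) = 45.45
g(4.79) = 110.16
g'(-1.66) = -17.11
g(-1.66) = 18.76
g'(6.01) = 57.29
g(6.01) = 172.83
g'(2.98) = 27.90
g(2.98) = 43.78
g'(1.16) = 10.24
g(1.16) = 9.07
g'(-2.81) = -28.27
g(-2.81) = 44.85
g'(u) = 9.7*u - 1.01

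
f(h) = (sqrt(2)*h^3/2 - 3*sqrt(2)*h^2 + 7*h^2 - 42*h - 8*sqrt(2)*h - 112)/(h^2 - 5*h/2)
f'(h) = (5/2 - 2*h)*(sqrt(2)*h^3/2 - 3*sqrt(2)*h^2 + 7*h^2 - 42*h - 8*sqrt(2)*h - 112)/(h^2 - 5*h/2)^2 + (3*sqrt(2)*h^2/2 - 6*sqrt(2)*h + 14*h - 42 - 8*sqrt(2))/(h^2 - 5*h/2)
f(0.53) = 133.49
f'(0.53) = -136.41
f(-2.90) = 3.10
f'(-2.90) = -1.64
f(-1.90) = -0.67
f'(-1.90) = -7.22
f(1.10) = 108.03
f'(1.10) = 7.97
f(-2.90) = 3.10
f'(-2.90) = -1.64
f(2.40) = 892.90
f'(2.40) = 8673.02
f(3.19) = -104.97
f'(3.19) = 178.62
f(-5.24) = 3.48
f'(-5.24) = 0.52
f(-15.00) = -4.11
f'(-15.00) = 0.79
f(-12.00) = -1.71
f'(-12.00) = 0.81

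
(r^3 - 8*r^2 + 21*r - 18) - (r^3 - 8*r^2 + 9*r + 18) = 12*r - 36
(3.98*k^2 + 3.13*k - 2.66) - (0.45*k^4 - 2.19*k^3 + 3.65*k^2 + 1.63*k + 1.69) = -0.45*k^4 + 2.19*k^3 + 0.33*k^2 + 1.5*k - 4.35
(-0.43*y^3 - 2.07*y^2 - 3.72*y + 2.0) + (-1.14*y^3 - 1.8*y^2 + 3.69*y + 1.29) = -1.57*y^3 - 3.87*y^2 - 0.0300000000000002*y + 3.29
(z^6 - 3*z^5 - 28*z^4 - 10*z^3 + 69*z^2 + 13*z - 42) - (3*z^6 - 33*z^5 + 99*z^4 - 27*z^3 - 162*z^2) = -2*z^6 + 30*z^5 - 127*z^4 + 17*z^3 + 231*z^2 + 13*z - 42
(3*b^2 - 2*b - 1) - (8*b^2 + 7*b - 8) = -5*b^2 - 9*b + 7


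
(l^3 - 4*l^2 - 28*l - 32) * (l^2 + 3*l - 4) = l^5 - l^4 - 44*l^3 - 100*l^2 + 16*l + 128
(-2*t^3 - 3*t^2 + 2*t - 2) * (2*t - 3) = -4*t^4 + 13*t^2 - 10*t + 6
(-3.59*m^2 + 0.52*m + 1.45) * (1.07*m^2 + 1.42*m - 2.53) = -3.8413*m^4 - 4.5414*m^3 + 11.3726*m^2 + 0.7434*m - 3.6685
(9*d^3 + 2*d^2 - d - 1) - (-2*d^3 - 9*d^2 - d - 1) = 11*d^3 + 11*d^2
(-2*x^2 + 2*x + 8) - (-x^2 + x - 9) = -x^2 + x + 17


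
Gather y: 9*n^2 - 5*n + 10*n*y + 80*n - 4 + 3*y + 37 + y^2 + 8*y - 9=9*n^2 + 75*n + y^2 + y*(10*n + 11) + 24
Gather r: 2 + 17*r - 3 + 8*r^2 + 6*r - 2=8*r^2 + 23*r - 3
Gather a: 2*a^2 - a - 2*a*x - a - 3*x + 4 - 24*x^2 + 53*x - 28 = 2*a^2 + a*(-2*x - 2) - 24*x^2 + 50*x - 24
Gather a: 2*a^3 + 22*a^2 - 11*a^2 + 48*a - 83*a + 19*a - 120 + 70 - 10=2*a^3 + 11*a^2 - 16*a - 60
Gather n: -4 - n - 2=-n - 6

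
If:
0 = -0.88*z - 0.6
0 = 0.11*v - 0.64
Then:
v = 5.82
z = -0.68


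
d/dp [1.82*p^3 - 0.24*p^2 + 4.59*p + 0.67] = 5.46*p^2 - 0.48*p + 4.59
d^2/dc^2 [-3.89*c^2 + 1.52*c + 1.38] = -7.78000000000000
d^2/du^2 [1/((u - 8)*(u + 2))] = 2*((u - 8)^2 + (u - 8)*(u + 2) + (u + 2)^2)/((u - 8)^3*(u + 2)^3)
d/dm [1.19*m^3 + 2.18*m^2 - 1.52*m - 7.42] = 3.57*m^2 + 4.36*m - 1.52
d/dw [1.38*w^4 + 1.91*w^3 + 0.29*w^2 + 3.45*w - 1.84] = 5.52*w^3 + 5.73*w^2 + 0.58*w + 3.45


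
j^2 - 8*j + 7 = (j - 7)*(j - 1)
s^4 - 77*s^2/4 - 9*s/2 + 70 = (s - 4)*(s - 2)*(s + 5/2)*(s + 7/2)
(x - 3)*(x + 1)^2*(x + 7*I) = x^4 - x^3 + 7*I*x^3 - 5*x^2 - 7*I*x^2 - 3*x - 35*I*x - 21*I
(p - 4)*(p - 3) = p^2 - 7*p + 12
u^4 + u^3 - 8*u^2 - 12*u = u*(u - 3)*(u + 2)^2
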